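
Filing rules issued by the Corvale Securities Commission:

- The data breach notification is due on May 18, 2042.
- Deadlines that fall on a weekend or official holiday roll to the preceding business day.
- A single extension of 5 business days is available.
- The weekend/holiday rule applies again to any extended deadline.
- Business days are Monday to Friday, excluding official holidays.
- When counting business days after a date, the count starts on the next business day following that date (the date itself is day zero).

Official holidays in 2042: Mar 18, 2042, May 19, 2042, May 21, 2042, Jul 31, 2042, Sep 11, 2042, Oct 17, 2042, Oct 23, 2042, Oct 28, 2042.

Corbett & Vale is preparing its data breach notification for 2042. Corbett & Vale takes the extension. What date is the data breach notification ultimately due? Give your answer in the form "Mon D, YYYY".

May 27, 2042

The stated deadline is May 18, 2042.
May 18, 2042 falls on a Sunday. Rolling to the preceding business day gives May 16, 2042, a Friday.
Applying the 5-business-day extension: 5 business days after May 16, 2042 is May 27, 2042.
May 27, 2042 is a Tuesday and not a listed holiday, so it stands.
Deadline: May 27, 2042.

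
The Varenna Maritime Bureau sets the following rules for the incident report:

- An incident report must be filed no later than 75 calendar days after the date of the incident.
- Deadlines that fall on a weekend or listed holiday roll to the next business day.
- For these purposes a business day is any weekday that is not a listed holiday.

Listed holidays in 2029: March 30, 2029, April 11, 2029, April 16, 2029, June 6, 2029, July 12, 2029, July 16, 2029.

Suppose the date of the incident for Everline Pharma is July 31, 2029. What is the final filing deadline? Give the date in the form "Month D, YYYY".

From July 31, 2029, 75 calendar days later is October 14, 2029.
October 14, 2029 falls on a Sunday. Rolling to the next business day gives October 15, 2029, a Monday.
Final deadline: October 15, 2029.

October 15, 2029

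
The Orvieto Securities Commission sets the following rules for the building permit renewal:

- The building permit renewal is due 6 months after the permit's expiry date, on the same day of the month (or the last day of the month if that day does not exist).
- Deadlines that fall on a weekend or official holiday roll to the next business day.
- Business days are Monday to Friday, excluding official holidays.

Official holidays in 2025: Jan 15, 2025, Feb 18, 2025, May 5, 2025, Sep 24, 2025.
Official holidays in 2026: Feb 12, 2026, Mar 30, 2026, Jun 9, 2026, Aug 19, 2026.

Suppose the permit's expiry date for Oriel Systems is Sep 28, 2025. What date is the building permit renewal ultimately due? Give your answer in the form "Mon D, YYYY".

6 months after Sep 28, 2025, on the same day of the month, is Mar 28, 2026.
Mar 28, 2026 falls on a Saturday. Rolling to the next business day gives Mar 31, 2026, a Tuesday.
The final due date is Mar 31, 2026.

Mar 31, 2026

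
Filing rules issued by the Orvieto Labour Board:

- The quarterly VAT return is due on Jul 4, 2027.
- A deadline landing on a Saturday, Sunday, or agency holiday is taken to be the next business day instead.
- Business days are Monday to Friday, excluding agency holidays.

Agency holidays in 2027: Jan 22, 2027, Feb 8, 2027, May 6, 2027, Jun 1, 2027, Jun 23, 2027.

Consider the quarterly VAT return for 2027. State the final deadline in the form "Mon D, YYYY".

Jul 5, 2027

The statutory due date is Jul 4, 2027.
Jul 4, 2027 is a Sunday; the next business day is Jul 5, 2027 (Monday).
The final due date is Jul 5, 2027.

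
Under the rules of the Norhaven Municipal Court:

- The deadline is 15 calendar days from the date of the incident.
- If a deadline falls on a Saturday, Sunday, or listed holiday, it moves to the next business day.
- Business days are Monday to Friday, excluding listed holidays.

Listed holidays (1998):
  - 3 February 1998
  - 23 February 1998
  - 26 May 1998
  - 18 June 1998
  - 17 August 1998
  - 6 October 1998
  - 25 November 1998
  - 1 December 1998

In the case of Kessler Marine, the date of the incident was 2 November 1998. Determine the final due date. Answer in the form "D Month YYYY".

17 November 1998

From 2 November 1998, 15 calendar days later is 17 November 1998.
Since 17 November 1998 is a Tuesday and not a holiday, the date is unchanged.
The final due date is 17 November 1998.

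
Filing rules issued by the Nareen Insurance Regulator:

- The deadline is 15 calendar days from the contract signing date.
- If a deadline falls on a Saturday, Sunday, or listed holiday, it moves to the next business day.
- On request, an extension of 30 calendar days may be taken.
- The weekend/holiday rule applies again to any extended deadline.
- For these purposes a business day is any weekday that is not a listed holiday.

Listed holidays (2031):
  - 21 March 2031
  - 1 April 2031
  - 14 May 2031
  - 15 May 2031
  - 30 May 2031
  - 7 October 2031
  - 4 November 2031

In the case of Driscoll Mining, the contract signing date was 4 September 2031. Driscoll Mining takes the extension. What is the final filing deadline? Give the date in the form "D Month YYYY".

20 October 2031

15 calendar days after 4 September 2031 is 19 September 2031.
19 September 2031 (Friday) is already a business day.
The 30-calendar-day extension moves the deadline from 19 September 2031 to 19 October 2031.
19 October 2031 falls on a Sunday. Rolling to the next business day gives 20 October 2031, a Monday.
So the filing is due 20 October 2031.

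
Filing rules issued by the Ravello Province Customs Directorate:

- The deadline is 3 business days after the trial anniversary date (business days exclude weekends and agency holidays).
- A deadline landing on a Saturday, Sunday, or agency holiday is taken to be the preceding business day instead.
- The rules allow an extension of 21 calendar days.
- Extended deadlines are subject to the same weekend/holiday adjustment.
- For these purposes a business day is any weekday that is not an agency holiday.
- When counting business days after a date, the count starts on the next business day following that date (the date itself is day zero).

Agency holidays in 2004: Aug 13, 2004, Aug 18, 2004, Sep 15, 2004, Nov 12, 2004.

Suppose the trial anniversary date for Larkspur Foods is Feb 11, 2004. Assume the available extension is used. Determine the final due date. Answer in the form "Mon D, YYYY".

Mar 8, 2004

Counting 3 business days after Feb 11, 2004 (skipping weekends and listed holidays) reaches Feb 16, 2004.
Since Feb 16, 2004 is a Monday and not a holiday, the date is unchanged.
With the 21-day extension, Feb 16, 2004 becomes Mar 8, 2004.
Mar 8, 2004 falls on a Monday, which is a business day, so no adjustment is needed.
The final due date is Mar 8, 2004.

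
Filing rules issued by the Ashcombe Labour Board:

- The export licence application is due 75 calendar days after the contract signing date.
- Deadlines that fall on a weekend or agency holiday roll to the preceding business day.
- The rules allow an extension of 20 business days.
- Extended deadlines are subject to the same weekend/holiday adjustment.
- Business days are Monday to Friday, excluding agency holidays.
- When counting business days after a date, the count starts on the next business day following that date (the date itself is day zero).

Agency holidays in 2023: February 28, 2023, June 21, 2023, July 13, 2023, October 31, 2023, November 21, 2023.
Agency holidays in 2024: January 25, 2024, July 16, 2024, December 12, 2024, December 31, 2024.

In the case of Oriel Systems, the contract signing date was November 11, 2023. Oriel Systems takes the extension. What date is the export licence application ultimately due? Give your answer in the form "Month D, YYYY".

February 22, 2024

Adding 75 calendar days to November 11, 2023 gives January 25, 2024.
January 25, 2024 is a listed holiday, so it moves to the preceding business day, January 24, 2024 (Wednesday).
Applying the 20-business-day extension: 20 business days after January 24, 2024 is February 22, 2024.
February 22, 2024 is a Thursday and not a listed holiday, so it stands.
The final due date is February 22, 2024.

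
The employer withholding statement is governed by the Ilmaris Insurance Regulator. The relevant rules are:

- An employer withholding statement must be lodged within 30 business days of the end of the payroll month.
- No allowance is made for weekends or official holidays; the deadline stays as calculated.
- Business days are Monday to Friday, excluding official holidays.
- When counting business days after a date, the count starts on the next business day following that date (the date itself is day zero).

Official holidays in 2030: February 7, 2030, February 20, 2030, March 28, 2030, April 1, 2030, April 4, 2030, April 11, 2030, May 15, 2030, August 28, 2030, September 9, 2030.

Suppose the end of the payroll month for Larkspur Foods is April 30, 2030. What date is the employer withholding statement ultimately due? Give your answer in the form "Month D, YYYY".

30 business days after April 30, 2030, excluding weekends and holidays, is June 12, 2030.
No adjustment is made for weekends or holidays, so June 12, 2030 stands.
Deadline: June 12, 2030.

June 12, 2030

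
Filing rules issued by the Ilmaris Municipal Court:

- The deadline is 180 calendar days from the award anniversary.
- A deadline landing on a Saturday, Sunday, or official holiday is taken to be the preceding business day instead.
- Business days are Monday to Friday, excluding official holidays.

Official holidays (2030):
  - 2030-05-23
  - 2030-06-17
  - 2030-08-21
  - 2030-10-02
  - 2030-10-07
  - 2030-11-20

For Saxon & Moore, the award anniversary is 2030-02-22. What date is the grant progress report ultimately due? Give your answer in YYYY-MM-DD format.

Adding 180 calendar days to 2030-02-22 gives 2030-08-21.
Because 2030-08-21 is a listed holiday, the deadline becomes 2030-08-20 (Tuesday).
The final due date is 2030-08-20.

2030-08-20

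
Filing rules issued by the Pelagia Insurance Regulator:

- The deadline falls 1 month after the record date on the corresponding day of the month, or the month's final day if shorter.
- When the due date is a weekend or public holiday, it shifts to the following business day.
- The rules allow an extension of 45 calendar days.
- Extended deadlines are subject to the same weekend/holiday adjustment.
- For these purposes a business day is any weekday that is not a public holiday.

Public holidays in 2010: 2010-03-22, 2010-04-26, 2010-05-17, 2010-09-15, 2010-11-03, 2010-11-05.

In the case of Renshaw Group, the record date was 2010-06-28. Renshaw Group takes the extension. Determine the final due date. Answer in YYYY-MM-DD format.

Moving 1 month forward from 2010-06-28 on the corresponding day gives 2010-07-28.
2010-07-28 is a Wednesday and not a listed holiday, so it stands.
Applying the 45-calendar-day extension: 2010-07-28 + 45 days = 2010-09-11.
Because 2010-09-11 is a Saturday, the deadline becomes 2010-09-13 (Monday).
Final deadline: 2010-09-13.

2010-09-13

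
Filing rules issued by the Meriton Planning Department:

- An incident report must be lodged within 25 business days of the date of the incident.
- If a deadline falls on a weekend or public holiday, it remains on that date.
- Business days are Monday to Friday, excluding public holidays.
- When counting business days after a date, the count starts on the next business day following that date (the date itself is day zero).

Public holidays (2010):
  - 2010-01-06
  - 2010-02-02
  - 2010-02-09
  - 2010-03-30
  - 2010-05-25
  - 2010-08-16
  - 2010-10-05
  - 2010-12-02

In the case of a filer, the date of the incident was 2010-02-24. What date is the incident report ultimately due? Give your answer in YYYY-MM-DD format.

2010-04-01

Starting the day after 2010-02-24 and counting 25 business days lands on 2010-04-01.
No adjustment is made for weekends or holidays, so 2010-04-01 stands.
Final deadline: 2010-04-01.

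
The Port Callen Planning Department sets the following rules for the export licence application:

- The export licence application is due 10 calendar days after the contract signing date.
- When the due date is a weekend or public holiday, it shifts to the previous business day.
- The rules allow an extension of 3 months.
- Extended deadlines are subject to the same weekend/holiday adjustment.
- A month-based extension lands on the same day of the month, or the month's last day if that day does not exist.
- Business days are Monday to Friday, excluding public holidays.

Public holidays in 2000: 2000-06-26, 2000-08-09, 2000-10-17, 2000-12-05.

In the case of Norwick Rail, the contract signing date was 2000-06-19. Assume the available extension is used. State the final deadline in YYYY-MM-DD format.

2000-09-29

Trigger date 2000-06-19 + 10 calendar days = 2000-06-29.
2000-06-29 is a Thursday and not a listed holiday, so it stands.
Add 3 months to 2000-06-29: 2000-09-29.
2000-09-29 is a Friday and not a listed holiday, so it stands.
The final due date is 2000-09-29.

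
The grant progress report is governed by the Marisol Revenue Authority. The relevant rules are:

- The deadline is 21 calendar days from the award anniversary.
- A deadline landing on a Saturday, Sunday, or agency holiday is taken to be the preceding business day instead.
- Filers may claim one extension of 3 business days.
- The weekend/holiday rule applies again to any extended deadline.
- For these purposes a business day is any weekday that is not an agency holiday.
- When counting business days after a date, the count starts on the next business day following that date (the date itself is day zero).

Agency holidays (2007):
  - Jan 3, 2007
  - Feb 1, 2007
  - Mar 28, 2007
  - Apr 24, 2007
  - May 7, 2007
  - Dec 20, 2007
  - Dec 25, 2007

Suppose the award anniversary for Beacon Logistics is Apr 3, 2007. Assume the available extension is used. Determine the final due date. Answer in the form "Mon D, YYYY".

Adding 21 calendar days to Apr 3, 2007 gives Apr 24, 2007.
Apr 24, 2007 is a listed holiday, so it moves to the preceding business day, Apr 23, 2007 (Monday).
Counting 3 further business days from Apr 23, 2007 reaches Apr 27, 2007.
Apr 27, 2007 (Friday) is already a business day.
Final deadline: Apr 27, 2007.

Apr 27, 2007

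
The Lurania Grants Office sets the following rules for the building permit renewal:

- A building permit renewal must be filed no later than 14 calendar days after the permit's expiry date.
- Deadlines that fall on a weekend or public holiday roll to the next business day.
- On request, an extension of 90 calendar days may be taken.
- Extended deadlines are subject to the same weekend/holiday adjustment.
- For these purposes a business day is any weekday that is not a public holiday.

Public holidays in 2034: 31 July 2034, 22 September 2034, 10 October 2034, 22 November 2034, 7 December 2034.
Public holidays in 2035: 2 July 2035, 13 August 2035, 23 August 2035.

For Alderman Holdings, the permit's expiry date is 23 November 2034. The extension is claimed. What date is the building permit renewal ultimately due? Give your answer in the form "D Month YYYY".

14 calendar days after 23 November 2034 is 7 December 2034.
Because 7 December 2034 is a listed holiday, the deadline becomes 8 December 2034 (Friday).
The 90-calendar-day extension moves the deadline from 8 December 2034 to 8 March 2035.
Since 8 March 2035 is a Thursday and not a holiday, the date is unchanged.
Deadline: 8 March 2035.

8 March 2035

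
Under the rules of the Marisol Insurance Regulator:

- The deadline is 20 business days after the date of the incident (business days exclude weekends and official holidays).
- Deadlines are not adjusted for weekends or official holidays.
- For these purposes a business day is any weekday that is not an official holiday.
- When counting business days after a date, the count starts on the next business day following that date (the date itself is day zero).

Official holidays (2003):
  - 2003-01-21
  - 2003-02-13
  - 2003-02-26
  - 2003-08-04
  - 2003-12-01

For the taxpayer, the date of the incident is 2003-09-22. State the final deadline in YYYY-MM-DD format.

20 business days after 2003-09-22, excluding weekends and holidays, is 2003-10-20.
2003-10-20 falls on a Monday. The rules make no weekend/holiday allowance, so it remains 2003-10-20.
The final due date is 2003-10-20.

2003-10-20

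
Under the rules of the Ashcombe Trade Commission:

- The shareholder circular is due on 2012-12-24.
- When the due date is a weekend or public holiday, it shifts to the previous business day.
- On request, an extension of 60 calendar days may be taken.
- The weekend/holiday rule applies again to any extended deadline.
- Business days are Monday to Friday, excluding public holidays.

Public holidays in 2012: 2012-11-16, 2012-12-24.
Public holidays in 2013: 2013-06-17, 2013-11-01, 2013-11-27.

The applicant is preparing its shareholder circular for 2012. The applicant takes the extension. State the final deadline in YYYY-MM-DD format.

The stated deadline is 2012-12-24.
2012-12-24 is a listed holiday; the preceding business day is 2012-12-21 (Friday).
The 60-calendar-day extension moves the deadline from 2012-12-21 to 2013-02-19.
2013-02-19 falls on a Tuesday, which is a business day, so no adjustment is needed.
Deadline: 2013-02-19.

2013-02-19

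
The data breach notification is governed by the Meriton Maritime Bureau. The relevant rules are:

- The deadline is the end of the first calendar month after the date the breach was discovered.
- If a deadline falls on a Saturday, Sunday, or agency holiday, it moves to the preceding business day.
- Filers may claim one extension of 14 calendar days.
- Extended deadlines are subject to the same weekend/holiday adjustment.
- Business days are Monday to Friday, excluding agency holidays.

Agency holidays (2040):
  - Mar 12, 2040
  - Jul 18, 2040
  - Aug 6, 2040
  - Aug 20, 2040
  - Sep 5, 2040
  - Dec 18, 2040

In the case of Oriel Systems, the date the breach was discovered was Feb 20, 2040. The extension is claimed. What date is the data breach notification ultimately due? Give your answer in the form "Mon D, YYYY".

1 month after Feb 20, 2040 is March 2040; that month ends on Mar 31, 2040.
Because Mar 31, 2040 is a Saturday, the deadline becomes Mar 30, 2040 (Friday).
The 14-calendar-day extension moves the deadline from Mar 30, 2040 to Apr 13, 2040.
Since Apr 13, 2040 is a Friday and not a holiday, the date is unchanged.
So the filing is due Apr 13, 2040.

Apr 13, 2040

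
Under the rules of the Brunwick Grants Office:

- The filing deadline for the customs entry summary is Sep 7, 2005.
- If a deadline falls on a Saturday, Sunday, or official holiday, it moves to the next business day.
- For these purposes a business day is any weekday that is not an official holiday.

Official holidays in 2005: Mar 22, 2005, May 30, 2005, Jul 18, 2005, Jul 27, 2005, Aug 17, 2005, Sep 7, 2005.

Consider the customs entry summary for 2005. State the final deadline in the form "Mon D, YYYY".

Sep 8, 2005

Start from the fixed due date, Sep 7, 2005.
Sep 7, 2005 is a listed holiday; the next business day is Sep 8, 2005 (Thursday).
The final due date is Sep 8, 2005.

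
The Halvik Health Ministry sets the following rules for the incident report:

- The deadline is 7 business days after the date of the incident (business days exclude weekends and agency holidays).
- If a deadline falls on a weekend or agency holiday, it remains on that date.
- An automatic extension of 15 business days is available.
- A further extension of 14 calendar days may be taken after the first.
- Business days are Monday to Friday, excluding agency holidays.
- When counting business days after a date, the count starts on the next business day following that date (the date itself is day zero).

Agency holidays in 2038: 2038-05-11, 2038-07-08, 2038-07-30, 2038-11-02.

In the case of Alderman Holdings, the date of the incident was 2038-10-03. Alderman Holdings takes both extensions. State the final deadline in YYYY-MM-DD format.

7 business days after 2038-10-03, excluding weekends and holidays, is 2038-10-12.
2038-10-12 falls on a Tuesday. The rules make no weekend/holiday allowance, so it remains 2038-10-12.
The 15-business-day extension runs from 2038-10-12 to 2038-11-03.
2038-11-03 falls on a Wednesday. The rules make no weekend/holiday allowance, so it remains 2038-11-03.
The 14-calendar-day extension moves the deadline from 2038-11-03 to 2038-11-17.
2038-11-17 falls on a Wednesday. The rules make no weekend/holiday allowance, so it remains 2038-11-17.
So the filing is due 2038-11-17.

2038-11-17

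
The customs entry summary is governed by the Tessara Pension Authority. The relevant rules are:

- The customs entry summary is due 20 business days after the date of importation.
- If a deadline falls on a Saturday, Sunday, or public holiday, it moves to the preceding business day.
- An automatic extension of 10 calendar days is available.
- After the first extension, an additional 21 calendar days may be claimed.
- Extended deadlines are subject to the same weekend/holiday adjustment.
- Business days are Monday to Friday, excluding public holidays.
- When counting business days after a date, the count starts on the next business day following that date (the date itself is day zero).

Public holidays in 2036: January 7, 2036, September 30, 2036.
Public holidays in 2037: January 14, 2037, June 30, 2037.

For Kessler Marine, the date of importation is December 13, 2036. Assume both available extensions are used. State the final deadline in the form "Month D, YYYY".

Counting 20 business days after December 13, 2036 (skipping weekends and listed holidays) reaches January 9, 2037.
January 9, 2037 (Friday) is already a business day.
The 10-calendar-day extension moves the deadline from January 9, 2037 to January 19, 2037.
January 19, 2037 (Monday) is already a business day.
Add the 21 calendar-day extension to January 19, 2037: February 9, 2037.
February 9, 2037 is a Monday and not a listed holiday, so it stands.
Final deadline: February 9, 2037.

February 9, 2037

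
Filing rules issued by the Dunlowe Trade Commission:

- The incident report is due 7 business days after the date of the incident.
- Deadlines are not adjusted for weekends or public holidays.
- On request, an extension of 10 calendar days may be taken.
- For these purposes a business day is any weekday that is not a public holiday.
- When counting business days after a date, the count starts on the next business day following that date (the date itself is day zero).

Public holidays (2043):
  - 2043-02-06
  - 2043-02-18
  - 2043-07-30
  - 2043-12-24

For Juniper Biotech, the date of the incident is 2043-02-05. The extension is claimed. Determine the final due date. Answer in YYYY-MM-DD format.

7 business days after 2043-02-05, excluding weekends and holidays, is 2043-02-17.
2043-02-17 falls on a Tuesday. The rules make no weekend/holiday allowance, so it remains 2043-02-17.
With the 10-day extension, 2043-02-17 becomes 2043-02-27.
No adjustment is made for weekends or holidays, so 2043-02-27 stands.
So the filing is due 2043-02-27.

2043-02-27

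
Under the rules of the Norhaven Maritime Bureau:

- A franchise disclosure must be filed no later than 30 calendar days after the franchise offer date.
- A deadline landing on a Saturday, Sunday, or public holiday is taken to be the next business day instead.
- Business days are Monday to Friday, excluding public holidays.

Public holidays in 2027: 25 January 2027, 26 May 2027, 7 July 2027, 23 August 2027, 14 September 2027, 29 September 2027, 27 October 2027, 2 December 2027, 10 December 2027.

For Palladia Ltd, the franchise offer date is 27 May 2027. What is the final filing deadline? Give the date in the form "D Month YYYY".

28 June 2027

From 27 May 2027, 30 calendar days later is 26 June 2027.
26 June 2027 is a Saturday, so it moves to the next business day, 28 June 2027 (Monday).
Final deadline: 28 June 2027.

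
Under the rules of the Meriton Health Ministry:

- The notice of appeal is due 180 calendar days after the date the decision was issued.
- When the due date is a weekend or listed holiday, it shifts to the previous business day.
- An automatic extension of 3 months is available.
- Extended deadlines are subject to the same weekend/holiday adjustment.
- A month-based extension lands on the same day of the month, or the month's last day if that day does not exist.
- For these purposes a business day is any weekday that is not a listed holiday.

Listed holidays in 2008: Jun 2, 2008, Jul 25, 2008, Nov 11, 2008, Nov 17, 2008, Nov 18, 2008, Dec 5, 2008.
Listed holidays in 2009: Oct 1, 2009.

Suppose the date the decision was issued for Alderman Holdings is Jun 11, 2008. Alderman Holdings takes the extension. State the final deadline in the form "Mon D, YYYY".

Mar 6, 2009

Adding 180 calendar days to Jun 11, 2008 gives Dec 8, 2008.
Dec 8, 2008 (Monday) is already a business day.
Applying the 3 months extension: 3 months after Dec 8, 2008 is Mar 8, 2009.
Mar 8, 2009 is a Sunday, so it moves to the preceding business day, Mar 6, 2009 (Friday).
The final due date is Mar 6, 2009.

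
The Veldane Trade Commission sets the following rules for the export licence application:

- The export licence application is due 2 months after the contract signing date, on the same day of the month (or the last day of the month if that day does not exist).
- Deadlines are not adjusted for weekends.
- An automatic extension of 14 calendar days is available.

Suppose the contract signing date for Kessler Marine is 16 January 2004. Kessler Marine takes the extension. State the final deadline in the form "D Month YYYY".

2 months from 16 January 2004 is 16 March 2004.
16 March 2004 is a Tuesday; no weekend or holiday adjustment applies.
The 14-calendar-day extension moves the deadline from 16 March 2004 to 30 March 2004.
30 March 2004 is a Tuesday; no weekend or holiday adjustment applies.
Deadline: 30 March 2004.

30 March 2004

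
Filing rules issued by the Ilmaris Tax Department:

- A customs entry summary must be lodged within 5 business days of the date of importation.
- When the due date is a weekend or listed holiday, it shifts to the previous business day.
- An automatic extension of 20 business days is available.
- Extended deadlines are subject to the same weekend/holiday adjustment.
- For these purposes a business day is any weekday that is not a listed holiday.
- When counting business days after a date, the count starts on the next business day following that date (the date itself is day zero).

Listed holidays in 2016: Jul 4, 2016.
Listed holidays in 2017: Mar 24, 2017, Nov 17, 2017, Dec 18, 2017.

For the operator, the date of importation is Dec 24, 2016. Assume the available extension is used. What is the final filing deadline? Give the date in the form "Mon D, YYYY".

Jan 27, 2017

5 business days after Dec 24, 2016, excluding weekends and holidays, is Dec 30, 2016.
Dec 30, 2016 falls on a Friday, which is a business day, so no adjustment is needed.
The 20-business-day extension runs from Dec 30, 2016 to Jan 27, 2017.
Jan 27, 2017 is a Friday and not a listed holiday, so it stands.
So the filing is due Jan 27, 2017.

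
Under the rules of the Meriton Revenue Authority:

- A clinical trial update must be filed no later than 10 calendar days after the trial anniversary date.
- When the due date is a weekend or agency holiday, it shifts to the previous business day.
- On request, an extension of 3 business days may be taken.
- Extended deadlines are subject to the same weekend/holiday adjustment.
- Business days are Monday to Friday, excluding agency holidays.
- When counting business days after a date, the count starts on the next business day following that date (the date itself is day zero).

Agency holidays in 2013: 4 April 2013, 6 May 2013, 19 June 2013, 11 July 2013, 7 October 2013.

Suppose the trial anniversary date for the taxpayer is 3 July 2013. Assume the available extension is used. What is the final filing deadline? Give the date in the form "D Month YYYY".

10 calendar days after 3 July 2013 is 13 July 2013.
13 July 2013 falls on a Saturday. Rolling to the preceding business day gives 12 July 2013, a Friday.
Applying the 3-business-day extension: 3 business days after 12 July 2013 is 17 July 2013.
17 July 2013 falls on a Wednesday, which is a business day, so no adjustment is needed.
So the filing is due 17 July 2013.

17 July 2013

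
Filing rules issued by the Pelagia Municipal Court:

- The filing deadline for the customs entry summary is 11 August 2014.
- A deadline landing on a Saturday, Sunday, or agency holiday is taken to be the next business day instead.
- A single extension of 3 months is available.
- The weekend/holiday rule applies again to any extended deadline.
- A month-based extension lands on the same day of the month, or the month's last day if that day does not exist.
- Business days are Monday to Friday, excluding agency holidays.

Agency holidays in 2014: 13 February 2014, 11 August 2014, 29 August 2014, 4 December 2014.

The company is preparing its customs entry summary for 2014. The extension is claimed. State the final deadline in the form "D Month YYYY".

12 November 2014

Start from the fixed due date, 11 August 2014.
11 August 2014 is a listed holiday; the next business day is 12 August 2014 (Tuesday).
Applying the 3 months extension: 3 months after 12 August 2014 is 12 November 2014.
Since 12 November 2014 is a Wednesday and not a holiday, the date is unchanged.
Final deadline: 12 November 2014.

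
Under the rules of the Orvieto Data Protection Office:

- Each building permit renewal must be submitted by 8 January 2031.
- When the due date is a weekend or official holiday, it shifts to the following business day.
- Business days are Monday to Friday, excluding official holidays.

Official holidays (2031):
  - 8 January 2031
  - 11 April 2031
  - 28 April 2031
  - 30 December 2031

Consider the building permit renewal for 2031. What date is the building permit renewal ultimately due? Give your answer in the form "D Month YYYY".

Start from the fixed due date, 8 January 2031.
8 January 2031 falls on a listed holiday. Rolling to the next business day gives 9 January 2031, a Thursday.
Deadline: 9 January 2031.

9 January 2031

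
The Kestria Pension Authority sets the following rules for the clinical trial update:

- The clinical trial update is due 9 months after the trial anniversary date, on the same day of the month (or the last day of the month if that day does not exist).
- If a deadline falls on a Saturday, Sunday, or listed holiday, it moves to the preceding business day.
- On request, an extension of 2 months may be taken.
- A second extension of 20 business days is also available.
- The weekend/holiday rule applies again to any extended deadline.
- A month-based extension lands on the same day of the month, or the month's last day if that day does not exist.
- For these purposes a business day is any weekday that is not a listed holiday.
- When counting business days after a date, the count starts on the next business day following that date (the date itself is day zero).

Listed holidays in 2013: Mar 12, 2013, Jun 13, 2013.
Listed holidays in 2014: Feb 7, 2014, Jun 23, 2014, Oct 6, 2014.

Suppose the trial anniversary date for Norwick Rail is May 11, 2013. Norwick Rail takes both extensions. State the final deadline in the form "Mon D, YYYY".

May 9, 2014

9 months after May 11, 2013, on the same day of the month, is Feb 11, 2014.
Since Feb 11, 2014 is a Tuesday and not a holiday, the date is unchanged.
Applying the 2 months extension: 2 months after Feb 11, 2014 is Apr 11, 2014.
Since Apr 11, 2014 is a Friday and not a holiday, the date is unchanged.
Applying the 20-business-day extension: 20 business days after Apr 11, 2014 is May 9, 2014.
May 9, 2014 falls on a Friday, which is a business day, so no adjustment is needed.
So the filing is due May 9, 2014.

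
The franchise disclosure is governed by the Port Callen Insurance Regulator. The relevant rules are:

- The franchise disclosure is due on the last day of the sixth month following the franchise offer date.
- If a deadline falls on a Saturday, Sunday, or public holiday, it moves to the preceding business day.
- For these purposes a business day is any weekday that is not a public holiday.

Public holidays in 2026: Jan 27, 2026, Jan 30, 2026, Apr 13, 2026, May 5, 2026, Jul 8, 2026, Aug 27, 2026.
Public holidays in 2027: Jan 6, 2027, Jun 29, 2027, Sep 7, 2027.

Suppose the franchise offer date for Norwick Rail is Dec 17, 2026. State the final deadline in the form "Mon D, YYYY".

Jun 30, 2027

6 months after Dec 17, 2026 falls in June 2027; the last day of that month is Jun 30, 2027.
Jun 30, 2027 falls on a Wednesday, which is a business day, so no adjustment is needed.
Deadline: Jun 30, 2027.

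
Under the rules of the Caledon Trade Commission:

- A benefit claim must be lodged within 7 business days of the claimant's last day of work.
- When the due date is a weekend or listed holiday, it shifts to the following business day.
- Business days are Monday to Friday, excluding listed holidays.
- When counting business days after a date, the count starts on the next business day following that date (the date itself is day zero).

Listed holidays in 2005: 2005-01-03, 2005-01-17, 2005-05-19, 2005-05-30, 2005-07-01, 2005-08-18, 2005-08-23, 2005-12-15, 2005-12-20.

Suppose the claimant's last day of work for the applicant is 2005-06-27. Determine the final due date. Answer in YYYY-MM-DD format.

7 business days after 2005-06-27, excluding weekends and holidays, is 2005-07-07.
2005-07-07 falls on a Thursday, which is a business day, so no adjustment is needed.
Final deadline: 2005-07-07.

2005-07-07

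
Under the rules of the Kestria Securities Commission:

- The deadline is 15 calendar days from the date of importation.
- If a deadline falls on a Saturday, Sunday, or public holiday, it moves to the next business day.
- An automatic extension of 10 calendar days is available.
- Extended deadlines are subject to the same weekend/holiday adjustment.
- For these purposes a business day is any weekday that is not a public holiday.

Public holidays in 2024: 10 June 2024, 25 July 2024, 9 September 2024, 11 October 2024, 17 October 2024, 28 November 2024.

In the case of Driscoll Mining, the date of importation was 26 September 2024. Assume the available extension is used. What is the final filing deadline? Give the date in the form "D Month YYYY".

24 October 2024

From 26 September 2024, 15 calendar days later is 11 October 2024.
11 October 2024 falls on a listed holiday. Rolling to the next business day gives 14 October 2024, a Monday.
The 10-calendar-day extension moves the deadline from 14 October 2024 to 24 October 2024.
24 October 2024 falls on a Thursday, which is a business day, so no adjustment is needed.
Deadline: 24 October 2024.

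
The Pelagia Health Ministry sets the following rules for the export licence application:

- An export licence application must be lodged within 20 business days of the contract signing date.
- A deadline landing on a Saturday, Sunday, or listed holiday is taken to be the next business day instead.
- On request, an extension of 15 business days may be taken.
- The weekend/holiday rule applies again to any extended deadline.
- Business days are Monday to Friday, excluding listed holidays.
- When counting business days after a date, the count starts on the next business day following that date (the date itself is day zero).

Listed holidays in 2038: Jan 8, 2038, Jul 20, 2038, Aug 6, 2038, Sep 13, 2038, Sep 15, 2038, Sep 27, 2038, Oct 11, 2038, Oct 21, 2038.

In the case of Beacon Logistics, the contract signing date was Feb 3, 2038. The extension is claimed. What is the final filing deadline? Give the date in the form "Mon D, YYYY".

Counting 20 business days after Feb 3, 2038 (skipping weekends and listed holidays) reaches Mar 3, 2038.
Mar 3, 2038 falls on a Wednesday, which is a business day, so no adjustment is needed.
The 15-business-day extension runs from Mar 3, 2038 to Mar 24, 2038.
Mar 24, 2038 is a Wednesday and not a listed holiday, so it stands.
Final deadline: Mar 24, 2038.

Mar 24, 2038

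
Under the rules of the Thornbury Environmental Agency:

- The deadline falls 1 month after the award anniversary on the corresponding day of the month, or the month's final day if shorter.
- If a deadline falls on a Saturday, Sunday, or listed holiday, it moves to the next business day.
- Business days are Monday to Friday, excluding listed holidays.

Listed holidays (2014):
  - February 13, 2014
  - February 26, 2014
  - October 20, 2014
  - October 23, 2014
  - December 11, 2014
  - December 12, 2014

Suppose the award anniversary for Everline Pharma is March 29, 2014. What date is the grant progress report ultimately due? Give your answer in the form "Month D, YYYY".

1 month from March 29, 2014 is April 29, 2014.
April 29, 2014 is a Tuesday and not a listed holiday, so it stands.
Deadline: April 29, 2014.

April 29, 2014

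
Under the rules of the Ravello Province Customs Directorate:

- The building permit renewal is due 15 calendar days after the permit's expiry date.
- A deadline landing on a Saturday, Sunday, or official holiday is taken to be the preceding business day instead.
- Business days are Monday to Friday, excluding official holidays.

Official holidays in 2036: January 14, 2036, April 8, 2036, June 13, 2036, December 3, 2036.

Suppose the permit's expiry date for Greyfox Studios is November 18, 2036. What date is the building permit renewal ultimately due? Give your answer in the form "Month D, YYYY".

December 2, 2036

From November 18, 2036, 15 calendar days later is December 3, 2036.
December 3, 2036 is a listed holiday, so it moves to the preceding business day, December 2, 2036 (Tuesday).
Deadline: December 2, 2036.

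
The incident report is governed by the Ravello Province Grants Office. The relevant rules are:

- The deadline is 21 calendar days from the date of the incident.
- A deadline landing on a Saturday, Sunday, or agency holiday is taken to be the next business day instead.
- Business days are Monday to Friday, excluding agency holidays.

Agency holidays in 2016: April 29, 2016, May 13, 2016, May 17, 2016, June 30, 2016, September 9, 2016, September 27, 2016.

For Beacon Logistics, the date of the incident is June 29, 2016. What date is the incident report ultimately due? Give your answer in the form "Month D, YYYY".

Trigger date June 29, 2016 + 21 calendar days = July 20, 2016.
July 20, 2016 falls on a Wednesday, which is a business day, so no adjustment is needed.
Deadline: July 20, 2016.

July 20, 2016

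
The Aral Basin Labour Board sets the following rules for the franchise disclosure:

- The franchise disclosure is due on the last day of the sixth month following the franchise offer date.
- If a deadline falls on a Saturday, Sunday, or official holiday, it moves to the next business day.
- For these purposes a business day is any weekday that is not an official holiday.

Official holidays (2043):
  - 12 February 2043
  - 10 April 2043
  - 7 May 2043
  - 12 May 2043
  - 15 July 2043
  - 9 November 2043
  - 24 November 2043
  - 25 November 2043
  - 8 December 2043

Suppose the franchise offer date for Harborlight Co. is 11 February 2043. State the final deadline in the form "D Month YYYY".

The sixth month after 11 February 2043 is August 2043, whose last day is 31 August 2043.
31 August 2043 (Monday) is already a business day.
Final deadline: 31 August 2043.

31 August 2043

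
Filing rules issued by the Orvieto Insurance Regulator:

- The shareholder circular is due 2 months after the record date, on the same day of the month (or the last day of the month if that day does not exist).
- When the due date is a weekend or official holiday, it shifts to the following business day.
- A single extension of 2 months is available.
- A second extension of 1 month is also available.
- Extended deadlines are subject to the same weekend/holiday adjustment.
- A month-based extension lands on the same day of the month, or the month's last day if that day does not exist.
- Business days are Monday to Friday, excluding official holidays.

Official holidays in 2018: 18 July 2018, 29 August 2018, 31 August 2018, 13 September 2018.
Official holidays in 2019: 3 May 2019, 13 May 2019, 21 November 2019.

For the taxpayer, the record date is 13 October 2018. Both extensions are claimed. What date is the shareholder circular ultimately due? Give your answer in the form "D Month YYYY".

2 months from 13 October 2018 is 13 December 2018.
Since 13 December 2018 is a Thursday and not a holiday, the date is unchanged.
Applying the 2 months extension: 2 months after 13 December 2018 is 13 February 2019.
13 February 2019 is a Wednesday and not a listed holiday, so it stands.
Applying the 1 month extension: 1 month after 13 February 2019 is 13 March 2019.
13 March 2019 is a Wednesday and not a listed holiday, so it stands.
So the filing is due 13 March 2019.

13 March 2019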